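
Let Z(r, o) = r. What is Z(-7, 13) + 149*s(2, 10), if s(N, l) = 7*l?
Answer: 10423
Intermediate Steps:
Z(-7, 13) + 149*s(2, 10) = -7 + 149*(7*10) = -7 + 149*70 = -7 + 10430 = 10423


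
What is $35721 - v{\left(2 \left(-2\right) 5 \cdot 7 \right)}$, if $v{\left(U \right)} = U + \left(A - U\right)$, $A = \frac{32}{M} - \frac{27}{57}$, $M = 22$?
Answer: $\frac{7465484}{209} \approx 35720.0$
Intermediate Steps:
$A = \frac{205}{209}$ ($A = \frac{32}{22} - \frac{27}{57} = 32 \cdot \frac{1}{22} - \frac{9}{19} = \frac{16}{11} - \frac{9}{19} = \frac{205}{209} \approx 0.98086$)
$v{\left(U \right)} = \frac{205}{209}$ ($v{\left(U \right)} = U - \left(- \frac{205}{209} + U\right) = \frac{205}{209}$)
$35721 - v{\left(2 \left(-2\right) 5 \cdot 7 \right)} = 35721 - \frac{205}{209} = \frac{7465484}{209}$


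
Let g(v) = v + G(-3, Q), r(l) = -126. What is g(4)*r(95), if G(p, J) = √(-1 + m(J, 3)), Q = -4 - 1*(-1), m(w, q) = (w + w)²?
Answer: -504 - 126*√35 ≈ -1249.4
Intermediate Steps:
m(w, q) = 4*w² (m(w, q) = (2*w)² = 4*w²)
Q = -3 (Q = -4 + 1 = -3)
G(p, J) = √(-1 + 4*J²)
g(v) = v + √35 (g(v) = v + √(-1 + 4*(-3)²) = v + √(-1 + 4*9) = v + √(-1 + 36) = v + √35)
g(4)*r(95) = (4 + √35)*(-126) = -504 - 126*√35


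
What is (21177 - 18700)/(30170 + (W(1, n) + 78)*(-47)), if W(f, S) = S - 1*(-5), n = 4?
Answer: 2477/26081 ≈ 0.094973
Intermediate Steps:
W(f, S) = 5 + S (W(f, S) = S + 5 = 5 + S)
(21177 - 18700)/(30170 + (W(1, n) + 78)*(-47)) = (21177 - 18700)/(30170 + ((5 + 4) + 78)*(-47)) = 2477/(30170 + (9 + 78)*(-47)) = 2477/(30170 + 87*(-47)) = 2477/(30170 - 4089) = 2477/26081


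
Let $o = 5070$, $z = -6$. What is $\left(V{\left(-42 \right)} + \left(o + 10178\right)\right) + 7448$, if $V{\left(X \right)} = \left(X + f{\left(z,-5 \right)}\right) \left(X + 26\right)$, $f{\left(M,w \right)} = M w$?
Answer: $22888$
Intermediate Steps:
$V{\left(X \right)} = \left(26 + X\right) \left(30 + X\right)$ ($V{\left(X \right)} = \left(X - -30\right) \left(X + 26\right) = \left(X + 30\right) \left(26 + X\right) = \left(30 + X\right) \left(26 + X\right) = \left(26 + X\right) \left(30 + X\right)$)
$\left(V{\left(-42 \right)} + \left(o + 10178\right)\right) + 7448 = \left(\left(780 + \left(-42\right)^{2} + 56 \left(-42\right)\right) + \left(5070 + 10178\right)\right) + 7448 = \left(\left(780 + 1764 - 2352\right) + 15248\right) + 7448 = \left(192 + 15248\right) + 7448 = 15440 + 7448 = 22888$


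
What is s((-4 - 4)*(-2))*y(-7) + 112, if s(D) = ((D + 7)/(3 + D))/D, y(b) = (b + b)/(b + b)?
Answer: 34071/304 ≈ 112.08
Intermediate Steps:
y(b) = 1 (y(b) = (2*b)/((2*b)) = (2*b)*(1/(2*b)) = 1)
s(D) = (7 + D)/(D*(3 + D)) (s(D) = ((7 + D)/(3 + D))/D = (7 + D)/(D*(3 + D)))
s((-4 - 4)*(-2))*y(-7) + 112 = ((7 + (-4 - 4)*(-2))/((((-4 - 4)*(-2)))*(3 + (-4 - 4)*(-2))))*1 + 112 = ((7 - 8*(-2))/(((-8*(-2)))*(3 - 8*(-2))))*1 + 112 = ((7 + 16)/(16*(3 + 16)))*1 + 112 = ((1/16)*23/19)*1 + 112 = ((1/16)*(1/19)*23)*1 + 112 = (23/304)*1 + 112 = 23/304 + 112 = 34071/304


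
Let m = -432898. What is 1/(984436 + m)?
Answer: 1/551538 ≈ 1.8131e-6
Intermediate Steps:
1/(984436 + m) = 1/(984436 - 432898) = 1/551538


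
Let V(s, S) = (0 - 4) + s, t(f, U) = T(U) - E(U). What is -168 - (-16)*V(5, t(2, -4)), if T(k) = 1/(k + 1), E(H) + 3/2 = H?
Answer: -152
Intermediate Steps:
E(H) = -3/2 + H
T(k) = 1/(1 + k)
t(f, U) = 3/2 + 1/(1 + U) - U (t(f, U) = 1/(1 + U) - (-3/2 + U) = 1/(1 + U) + (3/2 - U) = 3/2 + 1/(1 + U) - U)
V(s, S) = -4 + s
-168 - (-16)*V(5, t(2, -4)) = -168 - (-16)*(-4 + 5) = -168 - (-16) = -168 - 1*(-16) = -168 + 16 = -152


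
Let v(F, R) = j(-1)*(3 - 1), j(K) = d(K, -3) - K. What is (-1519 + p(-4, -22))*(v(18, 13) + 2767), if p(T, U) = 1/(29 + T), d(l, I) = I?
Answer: -104922162/25 ≈ -4.1969e+6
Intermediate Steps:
j(K) = -3 - K
v(F, R) = -4 (v(F, R) = (-3 - 1*(-1))*(3 - 1) = (-3 + 1)*2 = -2*2 = -4)
(-1519 + p(-4, -22))*(v(18, 13) + 2767) = (-1519 + 1/(29 - 4))*(-4 + 2767) = (-1519 + 1/25)*2763 = -37974/25*2763 = -104922162/25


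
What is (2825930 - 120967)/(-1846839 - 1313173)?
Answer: -2704963/3160012 ≈ -0.85600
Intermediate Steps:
(2825930 - 120967)/(-1846839 - 1313173) = 2704963/(-3160012) = 2704963*(-1/3160012) = -2704963/3160012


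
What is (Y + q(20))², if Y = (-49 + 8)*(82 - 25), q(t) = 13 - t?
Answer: 5494336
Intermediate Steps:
Y = -2337 (Y = -41*57 = -2337)
(Y + q(20))² = (-2337 + (13 - 1*20))² = (-2337 + (13 - 20))² = (-2337 - 7)² = (-2344)² = 5494336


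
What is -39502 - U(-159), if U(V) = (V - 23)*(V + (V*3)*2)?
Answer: -242068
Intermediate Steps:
U(V) = 7*V*(-23 + V) (U(V) = (-23 + V)*(V + (3*V)*2) = (-23 + V)*(V + 6*V) = (-23 + V)*(7*V) = 7*V*(-23 + V))
-39502 - U(-159) = -39502 - 7*(-159)*(-23 - 159) = -39502 - 7*(-159)*(-182) = -39502 - 1*202566 = -39502 - 202566 = -242068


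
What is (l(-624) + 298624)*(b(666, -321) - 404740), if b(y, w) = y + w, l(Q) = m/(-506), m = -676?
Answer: -30552935962950/253 ≈ -1.2076e+11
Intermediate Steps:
l(Q) = 338/253 (l(Q) = -676/(-506) = -676*(-1/506) = 338/253)
b(y, w) = w + y
(l(-624) + 298624)*(b(666, -321) - 404740) = (338/253 + 298624)*((-321 + 666) - 404740) = 75552210*(345 - 404740)/253 = (75552210/253)*(-404395) = -30552935962950/253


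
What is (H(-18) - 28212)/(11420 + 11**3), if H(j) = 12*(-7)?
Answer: -28296/12751 ≈ -2.2191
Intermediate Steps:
H(j) = -84
(H(-18) - 28212)/(11420 + 11**3) = (-84 - 28212)/(11420 + 11**3) = -28296/(11420 + 1331) = -28296/12751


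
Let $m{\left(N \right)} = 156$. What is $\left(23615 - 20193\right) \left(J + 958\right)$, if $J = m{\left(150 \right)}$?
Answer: $3812108$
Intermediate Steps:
$J = 156$
$\left(23615 - 20193\right) \left(J + 958\right) = \left(23615 - 20193\right) \left(156 + 958\right) = 3422 \cdot 1114 = 3812108$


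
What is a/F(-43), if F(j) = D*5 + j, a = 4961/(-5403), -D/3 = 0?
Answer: 4961/232329 ≈ 0.021353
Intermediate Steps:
D = 0 (D = -3*0 = 0)
a = -4961/5403 (a = 4961*(-1/5403) = -4961/5403 ≈ -0.91819)
F(j) = j (F(j) = 0*5 + j = 0 + j = j)
a/F(-43) = -4961/5403/(-43) = -4961/5403*(-1/43) = 4961/232329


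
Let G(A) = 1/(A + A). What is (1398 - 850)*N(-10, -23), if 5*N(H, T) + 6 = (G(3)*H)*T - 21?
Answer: 18632/15 ≈ 1242.1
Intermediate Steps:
G(A) = 1/(2*A)
N(H, T) = -27/5 + H*T/30 (N(H, T) = -6/5 + ((((½)/3)*H)*T - 21)/5 = -6/5 + ((((½)*(⅓))*H)*T - 21)/5 = -6/5 + ((H/6)*T - 21)/5 = -6/5 + (H*T/6 - 21)/5 = -6/5 + (-21 + H*T/6)/5 = -6/5 + (-21/5 + H*T/30) = -27/5 + H*T/30)
(1398 - 850)*N(-10, -23) = (1398 - 850)*(-27/5 + (1/30)*(-10)*(-23)) = 548*(-27/5 + 23/3) = 548*(34/15) = 18632/15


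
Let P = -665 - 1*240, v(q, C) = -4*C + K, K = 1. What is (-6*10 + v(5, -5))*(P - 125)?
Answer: 40170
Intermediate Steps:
v(q, C) = 1 - 4*C (v(q, C) = -4*C + 1 = 1 - 4*C)
P = -905 (P = -665 - 240 = -905)
(-6*10 + v(5, -5))*(P - 125) = (-6*10 + (1 - 4*(-5)))*(-905 - 125) = (-60 + (1 + 20))*(-1030) = (-60 + 21)*(-1030) = -39*(-1030) = 40170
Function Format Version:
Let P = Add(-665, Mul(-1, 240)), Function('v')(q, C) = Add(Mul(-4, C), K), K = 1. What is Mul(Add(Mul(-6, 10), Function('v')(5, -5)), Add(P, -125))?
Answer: 40170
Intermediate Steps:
Function('v')(q, C) = Add(1, Mul(-4, C)) (Function('v')(q, C) = Add(Mul(-4, C), 1) = Add(1, Mul(-4, C)))
P = -905 (P = Add(-665, -240) = -905)
Mul(Add(Mul(-6, 10), Function('v')(5, -5)), Add(P, -125)) = Mul(Add(Mul(-6, 10), Add(1, Mul(-4, -5))), Add(-905, -125)) = Mul(Add(-60, Add(1, 20)), -1030) = Mul(Add(-60, 21), -1030) = Mul(-39, -1030) = 40170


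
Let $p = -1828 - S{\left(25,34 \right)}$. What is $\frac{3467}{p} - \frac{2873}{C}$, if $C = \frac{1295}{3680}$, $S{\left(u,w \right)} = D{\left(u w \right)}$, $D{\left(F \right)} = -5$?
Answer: $- \frac{3855682497}{472157} \approx -8166.1$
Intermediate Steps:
$S{\left(u,w \right)} = -5$
$p = -1823$ ($p = -1828 - -5 = -1828 + 5 = -1823$)
$C = \frac{259}{736}$ ($C = 1295 \cdot \frac{1}{3680} = \frac{259}{736} \approx 0.3519$)
$\frac{3467}{p} - \frac{2873}{C} = \frac{3467}{-1823} - \frac{2873}{\frac{259}{736}} = 3467 \left(- \frac{1}{1823}\right) - \frac{2114528}{259} = - \frac{3467}{1823} - \frac{2114528}{259} = - \frac{3855682497}{472157}$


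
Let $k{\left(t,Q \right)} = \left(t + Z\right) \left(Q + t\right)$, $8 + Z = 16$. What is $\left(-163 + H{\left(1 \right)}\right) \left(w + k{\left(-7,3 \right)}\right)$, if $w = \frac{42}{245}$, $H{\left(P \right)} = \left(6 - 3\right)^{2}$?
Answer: $\frac{2948}{5} \approx 589.6$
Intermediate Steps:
$Z = 8$ ($Z = -8 + 16 = 8$)
$k{\left(t,Q \right)} = \left(8 + t\right) \left(Q + t\right)$ ($k{\left(t,Q \right)} = \left(t + 8\right) \left(Q + t\right) = \left(8 + t\right) \left(Q + t\right)$)
$H{\left(P \right)} = 9$ ($H{\left(P \right)} = 3^{2} = 9$)
$w = \frac{6}{35}$ ($w = 42 \cdot \frac{1}{245} = \frac{6}{35} \approx 0.17143$)
$\left(-163 + H{\left(1 \right)}\right) \left(w + k{\left(-7,3 \right)}\right) = \left(-163 + 9\right) \left(\frac{6}{35} + \left(\left(-7\right)^{2} + 8 \cdot 3 + 8 \left(-7\right) + 3 \left(-7\right)\right)\right) = - 154 \left(\frac{6}{35} + \left(49 + 24 - 56 - 21\right)\right) = - 154 \left(\frac{6}{35} - 4\right) = \left(-154\right) \left(- \frac{134}{35}\right) = \frac{2948}{5}$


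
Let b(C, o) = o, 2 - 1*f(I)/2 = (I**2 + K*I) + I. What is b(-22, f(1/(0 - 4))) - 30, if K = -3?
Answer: -217/8 ≈ -27.125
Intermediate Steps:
f(I) = 4 - 2*I**2 + 4*I (f(I) = 4 - 2*((I**2 - 3*I) + I) = 4 - 2*(I**2 - 2*I) = 4 + (-2*I**2 + 4*I) = 4 - 2*I**2 + 4*I)
b(-22, f(1/(0 - 4))) - 30 = (4 - 2/(0 - 4)**2 + 4/(0 - 4)) - 30 = (4 - 2*(1/(-4))**2 + 4/(-4)) - 30 = (4 - 2*(-1/4)**2 + 4*(-1/4)) - 30 = (4 - 2*1/16 - 1) - 30 = (4 - 1/8 - 1) - 30 = 23/8 - 30 = -217/8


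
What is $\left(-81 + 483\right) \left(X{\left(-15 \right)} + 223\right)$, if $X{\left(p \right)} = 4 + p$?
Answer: $85224$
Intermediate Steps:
$\left(-81 + 483\right) \left(X{\left(-15 \right)} + 223\right) = \left(-81 + 483\right) \left(\left(4 - 15\right) + 223\right) = 402 \left(-11 + 223\right) = 402 \cdot 212 = 85224$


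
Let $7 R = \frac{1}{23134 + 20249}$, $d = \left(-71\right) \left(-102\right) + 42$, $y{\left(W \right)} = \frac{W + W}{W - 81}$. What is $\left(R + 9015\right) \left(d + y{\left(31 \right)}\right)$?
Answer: $\frac{498447427522904}{7592025} \approx 6.5654 \cdot 10^{7}$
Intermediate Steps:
$y{\left(W \right)} = \frac{2 W}{-81 + W}$
$d = 7284$ ($d = 7242 + 42 = 7284$)
$R = \frac{1}{303681}$ ($R = \frac{1}{7 \left(23134 + 20249\right)} = \frac{1}{7 \cdot 43383} = \frac{1}{7} \cdot \frac{1}{43383} = \frac{1}{303681} \approx 3.2929 \cdot 10^{-6}$)
$\left(R + 9015\right) \left(d + y{\left(31 \right)}\right) = \left(\frac{1}{303681} + 9015\right) \left(7284 + 2 \cdot 31 \frac{1}{-81 + 31}\right) = \frac{2737684216 \left(7284 + 2 \cdot 31 \frac{1}{-50}\right)}{303681} = \frac{2737684216 \left(7284 + 2 \cdot 31 \left(- \frac{1}{50}\right)\right)}{303681} = \frac{2737684216 \left(7284 - \frac{31}{25}\right)}{303681} = \frac{2737684216}{303681} \cdot \frac{182069}{25} = \frac{498447427522904}{7592025}$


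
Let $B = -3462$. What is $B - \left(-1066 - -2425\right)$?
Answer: $-4821$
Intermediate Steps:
$B - \left(-1066 - -2425\right) = -3462 - \left(-1066 - -2425\right) = -3462 - \left(-1066 + 2425\right) = -3462 - 1359 = -4821$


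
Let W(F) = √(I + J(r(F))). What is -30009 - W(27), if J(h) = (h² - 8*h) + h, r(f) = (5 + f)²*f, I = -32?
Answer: -30009 - 4*√47763646 ≈ -57654.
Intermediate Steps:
r(f) = f*(5 + f)²
J(h) = h² - 7*h
W(F) = √(-32 + F*(5 + F)²*(-7 + F*(5 + F)²)) (W(F) = √(-32 + (F*(5 + F)²)*(-7 + F*(5 + F)²)) = √(-32 + F*(5 + F)²*(-7 + F*(5 + F)²)))
-30009 - W(27) = -30009 - √(-32 + 27*(5 + 27)²*(-7 + 27*(5 + 27)²)) = -30009 - √(-32 + 27*32²*(-7 + 27*32²)) = -30009 - √(-32 + 27*1024*(-7 + 27*1024)) = -30009 - √(-32 + 27*1024*(-7 + 27648)) = -30009 - √(-32 + 27*1024*27641) = -30009 - √(-32 + 764218368) = -30009 - √764218336 = -30009 - 4*√47763646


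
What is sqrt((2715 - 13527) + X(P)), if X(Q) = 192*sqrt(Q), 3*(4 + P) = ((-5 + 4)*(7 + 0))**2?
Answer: 2*sqrt(-2703 + 16*sqrt(111)) ≈ 100.69*I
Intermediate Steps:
P = 37/3 (P = -4 + ((-5 + 4)*(7 + 0))**2/3 = -4 + (-1*7)**2/3 = -4 + (1/3)*(-7)**2 = -4 + (1/3)*49 = -4 + 49/3 = 37/3 ≈ 12.333)
sqrt((2715 - 13527) + X(P)) = sqrt((2715 - 13527) + 192*sqrt(37/3)) = sqrt(-10812 + 192*(sqrt(111)/3)) = sqrt(-10812 + 64*sqrt(111))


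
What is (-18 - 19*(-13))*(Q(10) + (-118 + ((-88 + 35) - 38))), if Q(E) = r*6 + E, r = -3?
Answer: -49693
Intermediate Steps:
Q(E) = -18 + E (Q(E) = -3*6 + E = -18 + E)
(-18 - 19*(-13))*(Q(10) + (-118 + ((-88 + 35) - 38))) = (-18 - 19*(-13))*((-18 + 10) + (-118 + ((-88 + 35) - 38))) = (-18 + 247)*(-8 + (-118 + (-53 - 38))) = 229*(-8 + (-118 - 91)) = 229*(-8 - 209) = 229*(-217) = -49693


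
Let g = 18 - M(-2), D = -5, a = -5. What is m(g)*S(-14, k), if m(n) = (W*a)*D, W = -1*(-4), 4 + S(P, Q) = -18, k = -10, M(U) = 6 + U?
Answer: -2200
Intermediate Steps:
S(P, Q) = -22 (S(P, Q) = -4 - 18 = -22)
g = 14 (g = 18 - (6 - 2) = 18 - 1*4 = 18 - 4 = 14)
W = 4
m(n) = 100 (m(n) = (4*(-5))*(-5) = -20*(-5) = 100)
m(g)*S(-14, k) = 100*(-22) = -2200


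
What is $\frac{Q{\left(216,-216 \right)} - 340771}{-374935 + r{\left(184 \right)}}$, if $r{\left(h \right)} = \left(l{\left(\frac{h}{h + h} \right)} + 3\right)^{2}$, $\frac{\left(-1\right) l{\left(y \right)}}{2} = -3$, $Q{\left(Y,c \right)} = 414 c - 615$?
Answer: $\frac{215405}{187427} \approx 1.1493$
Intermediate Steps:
$Q{\left(Y,c \right)} = -615 + 414 c$
$l{\left(y \right)} = 6$ ($l{\left(y \right)} = \left(-2\right) \left(-3\right) = 6$)
$r{\left(h \right)} = 81$ ($r{\left(h \right)} = \left(6 + 3\right)^{2} = 9^{2} = 81$)
$\frac{Q{\left(216,-216 \right)} - 340771}{-374935 + r{\left(184 \right)}} = \frac{\left(-615 + 414 \left(-216\right)\right) - 340771}{-374935 + 81} = \frac{\left(-615 - 89424\right) - 340771}{-374854} = \left(-90039 - 340771\right) \left(- \frac{1}{374854}\right) = \left(-430810\right) \left(- \frac{1}{374854}\right) = \frac{215405}{187427}$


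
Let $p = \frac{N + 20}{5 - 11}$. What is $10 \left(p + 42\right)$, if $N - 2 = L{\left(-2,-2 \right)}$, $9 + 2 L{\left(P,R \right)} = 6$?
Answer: $\frac{2315}{6} \approx 385.83$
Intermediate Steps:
$L{\left(P,R \right)} = - \frac{3}{2}$ ($L{\left(P,R \right)} = - \frac{9}{2} + \frac{1}{2} \cdot 6 = - \frac{9}{2} + 3 = - \frac{3}{2}$)
$N = \frac{1}{2}$ ($N = 2 - \frac{3}{2} = \frac{1}{2} \approx 0.5$)
$p = - \frac{41}{12}$ ($p = \frac{\frac{1}{2} + 20}{5 - 11} = \frac{41}{2 \left(-6\right)} = \frac{41}{2} \left(- \frac{1}{6}\right) = - \frac{41}{12} \approx -3.4167$)
$10 \left(p + 42\right) = 10 \left(- \frac{41}{12} + 42\right) = 10 \cdot \frac{463}{12} = \frac{2315}{6}$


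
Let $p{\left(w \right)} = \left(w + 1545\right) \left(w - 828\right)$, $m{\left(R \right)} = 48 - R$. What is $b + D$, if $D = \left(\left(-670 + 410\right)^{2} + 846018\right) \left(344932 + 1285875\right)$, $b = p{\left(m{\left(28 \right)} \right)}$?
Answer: $1489933365206$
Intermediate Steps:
$p{\left(w \right)} = \left(-828 + w\right) \left(1545 + w\right)$ ($p{\left(w \right)} = \left(1545 + w\right) \left(-828 + w\right) = \left(-828 + w\right) \left(1545 + w\right)$)
$b = -1264520$ ($b = -1279260 + \left(48 - 28\right)^{2} + 717 \left(48 - 28\right) = -1279260 + 20^{2} + 717 \cdot 20 = -1279260 + 400 + 14340 = -1264520$)
$D = 1489934629726$ ($D = \left(\left(-260\right)^{2} + 846018\right) 1630807 = \left(67600 + 846018\right) 1630807 = 913618 \cdot 1630807 = 1489934629726$)
$b + D = -1264520 + 1489934629726 = 1489933365206$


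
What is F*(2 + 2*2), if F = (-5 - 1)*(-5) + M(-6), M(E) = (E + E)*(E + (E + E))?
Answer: 1476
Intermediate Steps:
M(E) = 6*E**2 (M(E) = (2*E)*(E + 2*E) = (2*E)*(3*E) = 6*E**2)
F = 246 (F = (-5 - 1)*(-5) + 6*(-6)**2 = -6*(-5) + 6*36 = 30 + 216 = 246)
F*(2 + 2*2) = 246*(2 + 2*2) = 246*(2 + 4) = 246*6 = 1476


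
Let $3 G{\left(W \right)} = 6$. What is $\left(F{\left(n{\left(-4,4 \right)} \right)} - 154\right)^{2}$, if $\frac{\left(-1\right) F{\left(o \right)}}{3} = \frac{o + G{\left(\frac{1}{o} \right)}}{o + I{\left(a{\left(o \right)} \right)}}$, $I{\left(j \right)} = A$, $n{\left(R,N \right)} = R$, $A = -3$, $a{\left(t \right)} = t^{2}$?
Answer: $\frac{1175056}{49} \approx 23981.0$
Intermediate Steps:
$G{\left(W \right)} = 2$ ($G{\left(W \right)} = \frac{1}{3} \cdot 6 = 2$)
$I{\left(j \right)} = -3$
$F{\left(o \right)} = - \frac{3 \left(2 + o\right)}{-3 + o}$ ($F{\left(o \right)} = - 3 \frac{o + 2}{o - 3} = - 3 \frac{2 + o}{-3 + o} = - \frac{3 \left(2 + o\right)}{-3 + o}$)
$\left(F{\left(n{\left(-4,4 \right)} \right)} - 154\right)^{2} = \left(\frac{3 \left(-2 - -4\right)}{-3 - 4} - 154\right)^{2} = \left(\frac{3 \left(-2 + 4\right)}{-7} - 154\right)^{2} = \left(3 \left(- \frac{1}{7}\right) 2 - 154\right)^{2} = \left(- \frac{6}{7} - 154\right)^{2} = \left(- \frac{1084}{7}\right)^{2} = \frac{1175056}{49}$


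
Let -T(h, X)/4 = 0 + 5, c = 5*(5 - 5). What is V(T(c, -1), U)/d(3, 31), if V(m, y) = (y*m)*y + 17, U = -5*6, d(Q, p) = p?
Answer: -17983/31 ≈ -580.10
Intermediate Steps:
U = -30
c = 0 (c = 5*0 = 0)
T(h, X) = -20 (T(h, X) = -4*(0 + 5) = -4*5 = -20)
V(m, y) = 17 + m*y² (V(m, y) = (m*y)*y + 17 = m*y² + 17 = 17 + m*y²)
V(T(c, -1), U)/d(3, 31) = (17 - 20*(-30)²)/31 = (17 - 20*900)*(1/31) = (17 - 18000)*(1/31) = -17983*1/31 = -17983/31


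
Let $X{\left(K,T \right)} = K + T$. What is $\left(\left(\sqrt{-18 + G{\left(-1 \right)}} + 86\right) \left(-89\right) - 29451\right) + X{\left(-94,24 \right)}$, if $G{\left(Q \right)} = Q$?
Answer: $-37175 - 89 i \sqrt{19} \approx -37175.0 - 387.94 i$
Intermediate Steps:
$\left(\left(\sqrt{-18 + G{\left(-1 \right)}} + 86\right) \left(-89\right) - 29451\right) + X{\left(-94,24 \right)} = \left(\left(\sqrt{-18 - 1} + 86\right) \left(-89\right) - 29451\right) + \left(-94 + 24\right) = \left(\left(\sqrt{-19} + 86\right) \left(-89\right) - 29451\right) - 70 = \left(\left(i \sqrt{19} + 86\right) \left(-89\right) - 29451\right) - 70 = \left(\left(86 + i \sqrt{19}\right) \left(-89\right) - 29451\right) - 70 = \left(\left(-7654 - 89 i \sqrt{19}\right) - 29451\right) - 70 = \left(-37105 - 89 i \sqrt{19}\right) - 70 = -37175 - 89 i \sqrt{19}$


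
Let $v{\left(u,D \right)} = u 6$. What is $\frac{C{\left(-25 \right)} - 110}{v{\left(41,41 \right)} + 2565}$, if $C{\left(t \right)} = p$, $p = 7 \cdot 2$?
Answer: $- \frac{32}{937} \approx -0.034152$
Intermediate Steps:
$v{\left(u,D \right)} = 6 u$
$p = 14$
$C{\left(t \right)} = 14$
$\frac{C{\left(-25 \right)} - 110}{v{\left(41,41 \right)} + 2565} = \frac{14 - 110}{6 \cdot 41 + 2565} = - \frac{96}{246 + 2565} = - \frac{96}{2811} = \left(-96\right) \frac{1}{2811} = - \frac{32}{937}$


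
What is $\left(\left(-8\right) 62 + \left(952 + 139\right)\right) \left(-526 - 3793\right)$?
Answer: $-2569805$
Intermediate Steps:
$\left(\left(-8\right) 62 + \left(952 + 139\right)\right) \left(-526 - 3793\right) = \left(-496 + 1091\right) \left(-526 - 3793\right) = 595 \left(-4319\right) = -2569805$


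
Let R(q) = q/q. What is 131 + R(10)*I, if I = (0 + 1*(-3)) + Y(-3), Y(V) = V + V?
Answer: 122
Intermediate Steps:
Y(V) = 2*V
I = -9 (I = (0 + 1*(-3)) + 2*(-3) = (0 - 3) - 6 = -3 - 6 = -9)
R(q) = 1
131 + R(10)*I = 131 + 1*(-9) = 131 - 9 = 122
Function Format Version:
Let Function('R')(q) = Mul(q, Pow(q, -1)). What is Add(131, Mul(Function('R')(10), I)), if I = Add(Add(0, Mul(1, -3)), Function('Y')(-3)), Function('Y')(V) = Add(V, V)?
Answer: 122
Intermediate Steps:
Function('Y')(V) = Mul(2, V)
I = -9 (I = Add(Add(0, Mul(1, -3)), Mul(2, -3)) = Add(Add(0, -3), -6) = Add(-3, -6) = -9)
Function('R')(q) = 1
Add(131, Mul(Function('R')(10), I)) = Add(131, Mul(1, -9)) = Add(131, -9) = 122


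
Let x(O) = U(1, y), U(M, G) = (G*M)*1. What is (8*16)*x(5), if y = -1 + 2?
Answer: 128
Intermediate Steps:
y = 1
U(M, G) = G*M
x(O) = 1 (x(O) = 1*1 = 1)
(8*16)*x(5) = (8*16)*1 = 128*1 = 128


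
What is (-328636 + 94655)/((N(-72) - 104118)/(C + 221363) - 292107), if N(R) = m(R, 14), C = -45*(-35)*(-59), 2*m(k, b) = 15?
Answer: 60104103356/75035485953 ≈ 0.80101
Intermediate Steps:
m(k, b) = 15/2 (m(k, b) = (1/2)*15 = 15/2)
C = -92925 (C = 1575*(-59) = -92925)
N(R) = 15/2
(-328636 + 94655)/((N(-72) - 104118)/(C + 221363) - 292107) = (-328636 + 94655)/((15/2 - 104118)/(-92925 + 221363) - 292107) = -233981/(-208221/2/128438 - 292107) = -233981/(-208221/2*1/128438 - 292107) = -233981/(-208221/256876 - 292107) = -233981/(-75035485953/256876) = -233981*(-256876/75035485953) = 60104103356/75035485953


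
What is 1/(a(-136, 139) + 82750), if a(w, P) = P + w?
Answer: 1/82753 ≈ 1.2084e-5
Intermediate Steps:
1/(a(-136, 139) + 82750) = 1/((139 - 136) + 82750) = 1/(3 + 82750) = 1/82753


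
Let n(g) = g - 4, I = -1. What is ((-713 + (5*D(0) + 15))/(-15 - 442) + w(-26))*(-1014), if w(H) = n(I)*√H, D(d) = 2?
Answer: -697632/457 + 5070*I*√26 ≈ -1526.5 + 25852.0*I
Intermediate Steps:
n(g) = -4 + g
w(H) = -5*√H (w(H) = (-4 - 1)*√H = -5*√H)
((-713 + (5*D(0) + 15))/(-15 - 442) + w(-26))*(-1014) = ((-713 + (5*2 + 15))/(-15 - 442) - 5*I*√26)*(-1014) = ((-713 + (10 + 15))/(-457) - 5*I*√26)*(-1014) = ((-713 + 25)*(-1/457) - 5*I*√26)*(-1014) = (-688*(-1/457) - 5*I*√26)*(-1014) = (688/457 - 5*I*√26)*(-1014) = -697632/457 + 5070*I*√26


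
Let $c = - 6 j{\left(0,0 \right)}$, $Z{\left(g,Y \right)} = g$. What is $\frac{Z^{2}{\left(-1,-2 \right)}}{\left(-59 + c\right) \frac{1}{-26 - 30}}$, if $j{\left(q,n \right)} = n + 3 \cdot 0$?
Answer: $\frac{56}{59} \approx 0.94915$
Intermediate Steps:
$j{\left(q,n \right)} = n$ ($j{\left(q,n \right)} = n + 0 = n$)
$c = 0$ ($c = \left(-6\right) 0 = 0$)
$\frac{Z^{2}{\left(-1,-2 \right)}}{\left(-59 + c\right) \frac{1}{-26 - 30}} = \frac{\left(-1\right)^{2}}{\left(-59 + 0\right) \frac{1}{-26 - 30}} = 1 \frac{1}{\left(-59\right) \frac{1}{-56}} = 1 \frac{1}{\left(-59\right) \left(- \frac{1}{56}\right)} = 1 \frac{1}{\frac{59}{56}} = 1 \cdot \frac{56}{59} = \frac{56}{59}$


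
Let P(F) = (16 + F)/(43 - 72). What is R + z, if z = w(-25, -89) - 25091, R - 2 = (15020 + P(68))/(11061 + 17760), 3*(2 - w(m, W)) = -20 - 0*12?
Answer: -20961932827/835809 ≈ -25080.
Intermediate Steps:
w(m, W) = 26/3 (w(m, W) = 2 - (-20 - 0*12)/3 = 2 - (-20 - 1*0)/3 = 2 - (-20 + 0)/3 = 2 - 1/3*(-20) = 2 + 20/3 = 26/3)
P(F) = -16/29 - F/29 (P(F) = (16 + F)/(-29) = (16 + F)*(-1/29) = -16/29 - F/29)
R = 2107114/835809 (R = 2 + (15020 + (-16/29 - 1/29*68))/(11061 + 17760) = 2 + (15020 + (-16/29 - 68/29))/28821 = 2 + (15020 - 84/29)*(1/28821) = 2 + (435496/29)*(1/28821) = 2 + 435496/835809 = 2107114/835809 ≈ 2.5210)
z = -75247/3 (z = 26/3 - 25091 = -75247/3 ≈ -25082.)
R + z = 2107114/835809 - 75247/3 = -20961932827/835809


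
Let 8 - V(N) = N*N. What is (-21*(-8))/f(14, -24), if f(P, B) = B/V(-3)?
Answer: 7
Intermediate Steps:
V(N) = 8 - N² (V(N) = 8 - N*N = 8 - N²)
f(P, B) = -B (f(P, B) = B/(8 - 1*(-3)²) = B/(8 - 1*9) = B/(8 - 9) = B/(-1) = B*(-1) = -B)
(-21*(-8))/f(14, -24) = (-21*(-8))/((-1*(-24))) = 168/24 = 168*(1/24) = 7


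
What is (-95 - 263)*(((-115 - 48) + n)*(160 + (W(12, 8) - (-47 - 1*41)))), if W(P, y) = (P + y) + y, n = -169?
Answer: 32804256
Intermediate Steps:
W(P, y) = P + 2*y
(-95 - 263)*(((-115 - 48) + n)*(160 + (W(12, 8) - (-47 - 1*41)))) = (-95 - 263)*(((-115 - 48) - 169)*(160 + ((12 + 2*8) - (-47 - 1*41)))) = -358*(-163 - 169)*(160 + ((12 + 16) - (-47 - 41))) = -(-118856)*(160 + (28 - 1*(-88))) = -(-118856)*(160 + (28 + 88)) = -(-118856)*(160 + 116) = -(-118856)*276 = -358*(-91632) = 32804256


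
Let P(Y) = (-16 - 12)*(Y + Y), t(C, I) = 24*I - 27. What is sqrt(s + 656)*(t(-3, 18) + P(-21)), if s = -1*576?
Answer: 6324*sqrt(5) ≈ 14141.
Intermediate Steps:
s = -576
t(C, I) = -27 + 24*I
P(Y) = -56*Y
sqrt(s + 656)*(t(-3, 18) + P(-21)) = sqrt(-576 + 656)*((-27 + 24*18) - 56*(-21)) = sqrt(80)*((-27 + 432) + 1176) = (4*sqrt(5))*(405 + 1176) = (4*sqrt(5))*1581 = 6324*sqrt(5)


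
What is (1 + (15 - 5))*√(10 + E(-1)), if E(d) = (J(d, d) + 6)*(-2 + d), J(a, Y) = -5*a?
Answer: 11*I*√23 ≈ 52.754*I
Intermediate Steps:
E(d) = (-2 + d)*(6 - 5*d) (E(d) = (-5*d + 6)*(-2 + d) = (6 - 5*d)*(-2 + d) = (-2 + d)*(6 - 5*d))
(1 + (15 - 5))*√(10 + E(-1)) = (1 + (15 - 5))*√(10 + (-12 - 5*(-1)² + 16*(-1))) = (1 + 10)*√(10 + (-12 - 5*1 - 16)) = 11*√(10 + (-12 - 5 - 16)) = 11*√(10 - 33) = 11*√(-23) = 11*(I*√23) = 11*I*√23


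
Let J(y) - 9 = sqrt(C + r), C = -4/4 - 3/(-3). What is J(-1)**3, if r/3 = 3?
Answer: 1728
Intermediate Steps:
r = 9 (r = 3*3 = 9)
C = 0 (C = -4*1/4 - 3*(-1/3) = -1 + 1 = 0)
J(y) = 12 (J(y) = 9 + sqrt(0 + 9) = 9 + sqrt(9) = 9 + 3 = 12)
J(-1)**3 = 12**3 = 1728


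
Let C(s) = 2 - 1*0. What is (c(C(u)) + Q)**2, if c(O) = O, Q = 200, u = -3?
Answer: 40804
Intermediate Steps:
C(s) = 2 (C(s) = 2 + 0 = 2)
(c(C(u)) + Q)**2 = (2 + 200)**2 = 202**2 = 40804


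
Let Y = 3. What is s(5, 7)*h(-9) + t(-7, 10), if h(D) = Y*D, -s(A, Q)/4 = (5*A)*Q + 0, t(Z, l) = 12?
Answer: 18912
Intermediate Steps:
s(A, Q) = -20*A*Q (s(A, Q) = -4*((5*A)*Q + 0) = -4*(5*A*Q + 0) = -20*A*Q)
h(D) = 3*D
s(5, 7)*h(-9) + t(-7, 10) = (-20*5*7)*(3*(-9)) + 12 = -700*(-27) + 12 = 18900 + 12 = 18912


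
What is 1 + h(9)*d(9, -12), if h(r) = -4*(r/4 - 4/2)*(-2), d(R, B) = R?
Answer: 19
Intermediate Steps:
h(r) = -16 + 2*r (h(r) = -4*(r*(1/4) - 4*1/2)*(-2) = -4*(r/4 - 2)*(-2) = -4*(-2 + r/4)*(-2) = (8 - r)*(-2) = -16 + 2*r)
1 + h(9)*d(9, -12) = 1 + (-16 + 2*9)*9 = 1 + (-16 + 18)*9 = 1 + 2*9 = 1 + 18 = 19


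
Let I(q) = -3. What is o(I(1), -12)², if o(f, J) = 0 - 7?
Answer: 49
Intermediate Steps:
o(f, J) = -7
o(I(1), -12)² = (-7)² = 49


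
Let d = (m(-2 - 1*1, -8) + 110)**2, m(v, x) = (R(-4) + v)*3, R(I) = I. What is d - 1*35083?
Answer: -27162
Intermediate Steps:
m(v, x) = -12 + 3*v (m(v, x) = (-4 + v)*3 = -12 + 3*v)
d = 7921 (d = ((-12 + 3*(-2 - 1*1)) + 110)**2 = ((-12 + 3*(-2 - 1)) + 110)**2 = ((-12 + 3*(-3)) + 110)**2 = ((-12 - 9) + 110)**2 = (-21 + 110)**2 = 89**2 = 7921)
d - 1*35083 = 7921 - 1*35083 = 7921 - 35083 = -27162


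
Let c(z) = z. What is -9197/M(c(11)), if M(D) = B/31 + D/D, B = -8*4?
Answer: 285107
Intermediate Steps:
B = -32
M(D) = -1/31 (M(D) = -32/31 + D/D = -32*1/31 + 1 = -32/31 + 1 = -1/31)
-9197/M(c(11)) = -9197/(-1/31) = -9197*(-31) = 285107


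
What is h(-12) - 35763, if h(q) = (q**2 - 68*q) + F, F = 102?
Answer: -34701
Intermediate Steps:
h(q) = 102 + q**2 - 68*q (h(q) = (q**2 - 68*q) + 102 = 102 + q**2 - 68*q)
h(-12) - 35763 = (102 + (-12)**2 - 68*(-12)) - 35763 = (102 + 144 + 816) - 35763 = 1062 - 35763 = -34701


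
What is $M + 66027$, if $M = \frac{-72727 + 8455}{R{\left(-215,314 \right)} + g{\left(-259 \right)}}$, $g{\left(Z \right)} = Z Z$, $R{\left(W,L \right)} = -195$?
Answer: $\frac{2208108825}{33443} \approx 66026.0$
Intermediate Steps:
$g{\left(Z \right)} = Z^{2}$
$M = - \frac{32136}{33443}$ ($M = \frac{-72727 + 8455}{-195 + \left(-259\right)^{2}} = - \frac{64272}{-195 + 67081} = - \frac{64272}{66886} = \left(-64272\right) \frac{1}{66886} = - \frac{32136}{33443} \approx -0.96092$)
$M + 66027 = - \frac{32136}{33443} + 66027 = \frac{2208108825}{33443}$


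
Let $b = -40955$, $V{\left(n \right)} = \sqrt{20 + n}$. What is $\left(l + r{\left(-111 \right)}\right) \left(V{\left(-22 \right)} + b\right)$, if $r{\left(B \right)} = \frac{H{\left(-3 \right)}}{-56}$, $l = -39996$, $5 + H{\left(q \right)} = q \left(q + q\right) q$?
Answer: $\frac{91727609735}{56} - \frac{2239717 i \sqrt{2}}{56} \approx 1.638 \cdot 10^{9} - 56561.0 i$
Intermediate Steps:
$H{\left(q \right)} = -5 + 2 q^{3}$ ($H{\left(q \right)} = -5 + q \left(q + q\right) q = -5 + q 2 q q = -5 + 2 q^{2} q = -5 + 2 q^{3}$)
$r{\left(B \right)} = \frac{59}{56}$ ($r{\left(B \right)} = \frac{-5 + 2 \left(-3\right)^{3}}{-56} = \left(-5 + 2 \left(-27\right)\right) \left(- \frac{1}{56}\right) = \left(-5 - 54\right) \left(- \frac{1}{56}\right) = \left(-59\right) \left(- \frac{1}{56}\right) = \frac{59}{56}$)
$\left(l + r{\left(-111 \right)}\right) \left(V{\left(-22 \right)} + b\right) = \left(-39996 + \frac{59}{56}\right) \left(\sqrt{20 - 22} - 40955\right) = - \frac{2239717 \left(\sqrt{-2} - 40955\right)}{56} = - \frac{2239717 \left(i \sqrt{2} - 40955\right)}{56} = - \frac{2239717 \left(-40955 + i \sqrt{2}\right)}{56} = \frac{91727609735}{56} - \frac{2239717 i \sqrt{2}}{56}$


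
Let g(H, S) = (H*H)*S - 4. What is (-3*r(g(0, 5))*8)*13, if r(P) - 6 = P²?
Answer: -6864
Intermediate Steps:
g(H, S) = -4 + S*H² (g(H, S) = H²*S - 4 = S*H² - 4 = -4 + S*H²)
r(P) = 6 + P²
(-3*r(g(0, 5))*8)*13 = (-3*(6 + (-4 + 5*0²)²)*8)*13 = (-3*(6 + (-4 + 5*0)²)*8)*13 = (-3*(6 + (-4 + 0)²)*8)*13 = (-3*(6 + (-4)²)*8)*13 = (-3*(6 + 16)*8)*13 = (-3*22*8)*13 = -66*8*13 = -528*13 = -6864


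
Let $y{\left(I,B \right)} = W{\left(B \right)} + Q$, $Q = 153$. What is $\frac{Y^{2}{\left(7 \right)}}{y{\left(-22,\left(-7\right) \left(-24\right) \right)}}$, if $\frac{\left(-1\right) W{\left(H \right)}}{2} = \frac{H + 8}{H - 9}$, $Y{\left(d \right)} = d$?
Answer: $\frac{1113}{3425} \approx 0.32496$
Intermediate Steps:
$W{\left(H \right)} = - \frac{2 \left(8 + H\right)}{-9 + H}$ ($W{\left(H \right)} = - 2 \frac{H + 8}{H - 9} = - 2 \frac{8 + H}{-9 + H} = - \frac{2 \left(8 + H\right)}{-9 + H}$)
$y{\left(I,B \right)} = 153 + \frac{2 \left(-8 - B\right)}{-9 + B}$ ($y{\left(I,B \right)} = \frac{2 \left(-8 - B\right)}{-9 + B} + 153 = 153 + \frac{2 \left(-8 - B\right)}{-9 + B}$)
$\frac{Y^{2}{\left(7 \right)}}{y{\left(-22,\left(-7\right) \left(-24\right) \right)}} = \frac{7^{2}}{\frac{1}{-9 - -168} \left(-1393 + 151 \left(\left(-7\right) \left(-24\right)\right)\right)} = \frac{49}{\frac{1}{-9 + 168} \left(-1393 + 151 \cdot 168\right)} = \frac{49}{\frac{1}{159} \left(-1393 + 25368\right)} = \frac{49}{\frac{1}{159} \cdot 23975} = \frac{49}{\frac{23975}{159}} = 49 \cdot \frac{159}{23975} = \frac{1113}{3425}$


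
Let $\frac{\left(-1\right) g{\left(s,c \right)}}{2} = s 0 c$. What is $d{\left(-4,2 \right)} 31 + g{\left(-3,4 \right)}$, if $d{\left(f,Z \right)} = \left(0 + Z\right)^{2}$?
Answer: $124$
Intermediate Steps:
$g{\left(s,c \right)} = 0$ ($g{\left(s,c \right)} = - 2 s 0 c = - 2 \cdot 0 c = \left(-2\right) 0 = 0$)
$d{\left(f,Z \right)} = Z^{2}$
$d{\left(-4,2 \right)} 31 + g{\left(-3,4 \right)} = 2^{2} \cdot 31 + 0 = 4 \cdot 31 + 0 = 124 + 0 = 124$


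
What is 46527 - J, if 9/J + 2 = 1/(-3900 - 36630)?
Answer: 3771889917/81061 ≈ 46532.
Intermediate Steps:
J = -364770/81061 (J = 9/(-2 + 1/(-3900 - 36630)) = 9/(-2 + 1/(-40530)) = 9/(-2 - 1/40530) = 9/(-81061/40530) = 9*(-40530/81061) = -364770/81061 ≈ -4.4999)
46527 - J = 46527 - 1*(-364770/81061) = 46527 + 364770/81061 = 3771889917/81061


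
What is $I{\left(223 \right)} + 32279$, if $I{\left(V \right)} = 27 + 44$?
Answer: $32350$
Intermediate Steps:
$I{\left(V \right)} = 71$
$I{\left(223 \right)} + 32279 = 71 + 32279 = 32350$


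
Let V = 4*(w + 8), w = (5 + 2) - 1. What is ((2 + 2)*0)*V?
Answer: 0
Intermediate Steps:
w = 6 (w = 7 - 1 = 6)
V = 56 (V = 4*(6 + 8) = 4*14 = 56)
((2 + 2)*0)*V = ((2 + 2)*0)*56 = (4*0)*56 = 0*56 = 0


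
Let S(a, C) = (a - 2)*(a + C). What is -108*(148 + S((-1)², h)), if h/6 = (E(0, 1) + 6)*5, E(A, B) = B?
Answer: 6804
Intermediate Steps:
h = 210 (h = 6*((1 + 6)*5) = 6*(7*5) = 6*35 = 210)
S(a, C) = (-2 + a)*(C + a)
-108*(148 + S((-1)², h)) = -108*(148 + (((-1)²)² - 2*210 - 2*(-1)² + 210*(-1)²)) = -108*(148 + (1² - 420 - 2*1 + 210*1)) = -108*(148 + (1 - 420 - 2 + 210)) = -108*(148 - 211) = -108*(-63) = 6804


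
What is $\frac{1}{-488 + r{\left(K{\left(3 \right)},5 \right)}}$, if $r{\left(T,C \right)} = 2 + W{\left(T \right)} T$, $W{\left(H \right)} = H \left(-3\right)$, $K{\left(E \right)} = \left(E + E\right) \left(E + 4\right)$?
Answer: $- \frac{1}{5778} \approx -0.00017307$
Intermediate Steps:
$K{\left(E \right)} = 2 E \left(4 + E\right)$
$W{\left(H \right)} = - 3 H$
$r{\left(T,C \right)} = 2 - 3 T^{2}$ ($r{\left(T,C \right)} = 2 + - 3 T T = 2 - 3 T^{2}$)
$\frac{1}{-488 + r{\left(K{\left(3 \right)},5 \right)}} = \frac{1}{-488 + \left(2 - 3 \left(2 \cdot 3 \left(4 + 3\right)\right)^{2}\right)} = \frac{1}{-488 + \left(2 - 3 \left(2 \cdot 3 \cdot 7\right)^{2}\right)} = \frac{1}{-488 + \left(2 - 3 \cdot 42^{2}\right)} = \frac{1}{-488 + \left(2 - 5292\right)} = \frac{1}{-488 - 5290} = \frac{1}{-5778} = - \frac{1}{5778}$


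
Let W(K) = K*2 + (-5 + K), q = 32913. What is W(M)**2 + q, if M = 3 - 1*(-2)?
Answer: 33013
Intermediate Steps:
M = 5 (M = 3 + 2 = 5)
W(K) = -5 + 3*K (W(K) = 2*K + (-5 + K) = -5 + 3*K)
W(M)**2 + q = (-5 + 3*5)**2 + 32913 = (-5 + 15)**2 + 32913 = 10**2 + 32913 = 100 + 32913 = 33013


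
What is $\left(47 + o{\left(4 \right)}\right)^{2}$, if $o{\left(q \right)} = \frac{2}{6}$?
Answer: $\frac{20164}{9} \approx 2240.4$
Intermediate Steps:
$o{\left(q \right)} = \frac{1}{3}$ ($o{\left(q \right)} = 2 \cdot \frac{1}{6} = \frac{1}{3}$)
$\left(47 + o{\left(4 \right)}\right)^{2} = \left(47 + \frac{1}{3}\right)^{2} = \left(\frac{142}{3}\right)^{2} = \frac{20164}{9}$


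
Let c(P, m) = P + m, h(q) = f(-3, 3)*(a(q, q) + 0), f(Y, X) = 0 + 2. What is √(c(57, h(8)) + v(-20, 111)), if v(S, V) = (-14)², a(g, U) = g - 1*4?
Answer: 3*√29 ≈ 16.155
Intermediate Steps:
f(Y, X) = 2
a(g, U) = -4 + g (a(g, U) = g - 4 = -4 + g)
v(S, V) = 196
h(q) = -8 + 2*q (h(q) = 2*((-4 + q) + 0) = 2*(-4 + q) = -8 + 2*q)
√(c(57, h(8)) + v(-20, 111)) = √((57 + (-8 + 2*8)) + 196) = √((57 + (-8 + 16)) + 196) = √((57 + 8) + 196) = √(65 + 196) = √261 = 3*√29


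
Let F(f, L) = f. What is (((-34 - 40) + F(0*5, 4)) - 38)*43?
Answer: -4816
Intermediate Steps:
(((-34 - 40) + F(0*5, 4)) - 38)*43 = (((-34 - 40) + 0*5) - 38)*43 = ((-74 + 0) - 38)*43 = (-74 - 38)*43 = -112*43 = -4816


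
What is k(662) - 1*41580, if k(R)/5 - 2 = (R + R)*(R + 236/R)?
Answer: 4343230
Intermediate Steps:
k(R) = 10 + 10*R*(R + 236/R) (k(R) = 10 + 5*((R + R)*(R + 236/R)) = 10 + 5*((2*R)*(R + 236/R)) = 10 + 5*(2*R*(R + 236/R)) = 10 + 10*R*(R + 236/R))
k(662) - 1*41580 = (2370 + 10*662²) - 1*41580 = (2370 + 10*438244) - 41580 = (2370 + 4382440) - 41580 = 4384810 - 41580 = 4343230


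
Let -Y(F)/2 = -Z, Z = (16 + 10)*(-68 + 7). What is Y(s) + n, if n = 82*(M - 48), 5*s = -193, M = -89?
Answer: -14406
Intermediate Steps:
Z = -1586 (Z = 26*(-61) = -1586)
s = -193/5 (s = (⅕)*(-193) = -193/5 ≈ -38.600)
Y(F) = -3172 (Y(F) = -(-2)*(-1586) = -2*1586 = -3172)
n = -11234 (n = 82*(-89 - 48) = 82*(-137) = -11234)
Y(s) + n = -3172 - 11234 = -14406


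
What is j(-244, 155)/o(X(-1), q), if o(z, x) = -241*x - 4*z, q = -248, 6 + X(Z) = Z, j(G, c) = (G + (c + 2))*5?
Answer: -145/19932 ≈ -0.0072747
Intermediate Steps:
j(G, c) = 10 + 5*G + 5*c (j(G, c) = (G + (2 + c))*5 = (2 + G + c)*5 = 10 + 5*G + 5*c)
X(Z) = -6 + Z
j(-244, 155)/o(X(-1), q) = (10 + 5*(-244) + 5*155)/(-241*(-248) - 4*(-6 - 1)) = (10 - 1220 + 775)/(59768 - 4*(-7)) = -435/(59768 + 28) = -435/59796 = -435*1/59796 = -145/19932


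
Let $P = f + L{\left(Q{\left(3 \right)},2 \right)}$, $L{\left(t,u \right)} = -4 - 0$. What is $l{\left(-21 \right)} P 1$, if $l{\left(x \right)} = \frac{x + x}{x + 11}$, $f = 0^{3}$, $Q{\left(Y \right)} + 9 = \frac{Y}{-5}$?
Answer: $- \frac{84}{5} \approx -16.8$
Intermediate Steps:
$Q{\left(Y \right)} = -9 - \frac{Y}{5}$ ($Q{\left(Y \right)} = -9 + \frac{Y}{-5} = -9 + Y \left(- \frac{1}{5}\right) = -9 - \frac{Y}{5}$)
$L{\left(t,u \right)} = -4$ ($L{\left(t,u \right)} = -4 + 0 = -4$)
$f = 0$
$P = -4$ ($P = 0 - 4 = -4$)
$l{\left(x \right)} = \frac{2 x}{11 + x}$
$l{\left(-21 \right)} P 1 = 2 \left(-21\right) \frac{1}{11 - 21} \left(\left(-4\right) 1\right) = 2 \left(-21\right) \frac{1}{-10} \left(-4\right) = 2 \left(-21\right) \left(- \frac{1}{10}\right) \left(-4\right) = \frac{21}{5} \left(-4\right) = - \frac{84}{5}$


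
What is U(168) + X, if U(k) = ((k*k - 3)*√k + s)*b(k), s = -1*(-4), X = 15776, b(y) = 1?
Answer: 15780 + 56442*√42 ≈ 3.8157e+5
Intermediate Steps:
s = 4
U(k) = 4 + √k*(-3 + k²) (U(k) = ((k*k - 3)*√k + 4)*1 = ((k² - 3)*√k + 4)*1 = ((-3 + k²)*√k + 4)*1 = (√k*(-3 + k²) + 4)*1 = (4 + √k*(-3 + k²))*1 = 4 + √k*(-3 + k²))
U(168) + X = (4 + 168^(5/2) - 6*√42) + 15776 = (4 + 56448*√42 - 6*√42) + 15776 = (4 + 56442*√42) + 15776 = 15780 + 56442*√42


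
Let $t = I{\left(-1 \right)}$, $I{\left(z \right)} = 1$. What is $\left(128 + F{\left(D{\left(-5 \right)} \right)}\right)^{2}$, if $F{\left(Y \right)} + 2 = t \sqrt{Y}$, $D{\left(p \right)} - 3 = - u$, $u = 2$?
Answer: $16129$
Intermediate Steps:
$t = 1$
$D{\left(p \right)} = 1$ ($D{\left(p \right)} = 3 - 2 = 1$)
$F{\left(Y \right)} = -2 + \sqrt{Y}$ ($F{\left(Y \right)} = -2 + 1 \sqrt{Y} = -2 + \sqrt{Y}$)
$\left(128 + F{\left(D{\left(-5 \right)} \right)}\right)^{2} = \left(128 - \left(2 - \sqrt{1}\right)\right)^{2} = \left(128 + \left(-2 + 1\right)\right)^{2} = \left(128 - 1\right)^{2} = 127^{2} = 16129$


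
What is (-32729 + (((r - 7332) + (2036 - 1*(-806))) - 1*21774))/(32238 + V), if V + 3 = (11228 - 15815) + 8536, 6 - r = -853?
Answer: -29067/18092 ≈ -1.6066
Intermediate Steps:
r = 859 (r = 6 - 1*(-853) = 6 + 853 = 859)
V = 3946 (V = -3 + ((11228 - 15815) + 8536) = -3 + (-4587 + 8536) = -3 + 3949 = 3946)
(-32729 + (((r - 7332) + (2036 - 1*(-806))) - 1*21774))/(32238 + V) = (-32729 + (((859 - 7332) + (2036 - 1*(-806))) - 1*21774))/(32238 + 3946) = (-32729 + ((-6473 + (2036 + 806)) - 21774))/36184 = (-32729 + ((-6473 + 2842) - 21774))*(1/36184) = (-32729 + (-3631 - 21774))*(1/36184) = (-32729 - 25405)*(1/36184) = -58134*1/36184 = -29067/18092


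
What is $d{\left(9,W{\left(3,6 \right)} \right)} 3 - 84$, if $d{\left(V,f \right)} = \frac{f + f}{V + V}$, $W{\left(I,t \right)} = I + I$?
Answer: $-82$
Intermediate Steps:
$W{\left(I,t \right)} = 2 I$
$d{\left(V,f \right)} = \frac{f}{V}$ ($d{\left(V,f \right)} = \frac{2 f}{2 V} = 2 f \frac{1}{2 V} = \frac{f}{V}$)
$d{\left(9,W{\left(3,6 \right)} \right)} 3 - 84 = \frac{2 \cdot 3}{9} \cdot 3 - 84 = 6 \cdot \frac{1}{9} \cdot 3 - 84 = \frac{2}{3} \cdot 3 - 84 = 2 - 84 = -82$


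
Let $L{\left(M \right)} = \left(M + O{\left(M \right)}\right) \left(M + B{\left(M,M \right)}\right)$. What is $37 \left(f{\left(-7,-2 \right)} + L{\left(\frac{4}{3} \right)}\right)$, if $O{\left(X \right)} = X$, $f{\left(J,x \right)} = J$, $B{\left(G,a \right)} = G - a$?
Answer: $- \frac{1147}{9} \approx -127.44$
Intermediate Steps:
$L{\left(M \right)} = 2 M^{2}$ ($L{\left(M \right)} = \left(M + M\right) \left(M + \left(M - M\right)\right) = 2 M \left(M + 0\right) = 2 M M = 2 M^{2}$)
$37 \left(f{\left(-7,-2 \right)} + L{\left(\frac{4}{3} \right)}\right) = 37 \left(-7 + 2 \left(\frac{4}{3}\right)^{2}\right) = 37 \left(-7 + 2 \cdot \frac{16}{9}\right) = 37 \left(-7 + \frac{32}{9}\right) = 37 \left(- \frac{31}{9}\right) = - \frac{1147}{9}$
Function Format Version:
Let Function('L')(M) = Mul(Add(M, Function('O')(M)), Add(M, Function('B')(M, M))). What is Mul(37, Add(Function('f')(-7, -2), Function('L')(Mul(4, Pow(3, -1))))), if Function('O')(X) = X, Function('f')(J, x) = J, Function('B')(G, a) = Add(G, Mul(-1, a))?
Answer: Rational(-1147, 9) ≈ -127.44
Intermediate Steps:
Function('L')(M) = Mul(2, Pow(M, 2)) (Function('L')(M) = Mul(Add(M, M), Add(M, Add(M, Mul(-1, M)))) = Mul(Mul(2, M), Add(M, 0)) = Mul(Mul(2, M), M) = Mul(2, Pow(M, 2)))
Mul(37, Add(Function('f')(-7, -2), Function('L')(Mul(4, Pow(3, -1))))) = Mul(37, Add(-7, Mul(2, Pow(Mul(4, Pow(3, -1)), 2)))) = Mul(37, Add(-7, Mul(2, Pow(Mul(4, Rational(1, 3)), 2)))) = Mul(37, Add(-7, Mul(2, Pow(Rational(4, 3), 2)))) = Mul(37, Add(-7, Mul(2, Rational(16, 9)))) = Mul(37, Add(-7, Rational(32, 9))) = Mul(37, Rational(-31, 9)) = Rational(-1147, 9)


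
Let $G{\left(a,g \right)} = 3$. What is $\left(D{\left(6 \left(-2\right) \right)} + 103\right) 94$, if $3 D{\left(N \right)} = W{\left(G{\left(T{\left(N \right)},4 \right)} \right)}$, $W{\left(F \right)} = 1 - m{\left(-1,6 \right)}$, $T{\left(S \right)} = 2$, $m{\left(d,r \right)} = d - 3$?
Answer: $\frac{29516}{3} \approx 9838.7$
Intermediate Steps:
$m{\left(d,r \right)} = -3 + d$
$W{\left(F \right)} = 5$ ($W{\left(F \right)} = 1 - \left(-3 - 1\right) = 1 - -4 = 1 + 4 = 5$)
$D{\left(N \right)} = \frac{5}{3}$ ($D{\left(N \right)} = \frac{1}{3} \cdot 5 = \frac{5}{3}$)
$\left(D{\left(6 \left(-2\right) \right)} + 103\right) 94 = \left(\frac{5}{3} + 103\right) 94 = \frac{314}{3} \cdot 94 = \frac{29516}{3}$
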